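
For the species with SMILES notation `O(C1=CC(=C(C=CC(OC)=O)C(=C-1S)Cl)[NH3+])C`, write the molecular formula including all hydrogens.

C11H13ClNO3S+

Heavy atoms from the SMILES: 11 C, 1 Cl, 1 N, 3 O, 1 S.
Implicit hydrogens by atom environment:
  5 × C (aromatic): no H
  3 × O: no H
  2 × C: 3 H each → 6
  2 × C: 1 H each → 2
  1 × C (aromatic): 1 H
  1 × C: no H
  1 × Cl: no H
  1 × N (charge +1): 3 H
  1 × S: 1 H
  Total hydrogens = 13.
Net charge +1.
Molecular formula: C11H13ClNO3S+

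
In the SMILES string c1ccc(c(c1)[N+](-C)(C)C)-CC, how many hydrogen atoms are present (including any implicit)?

18

Hydrogens are implicit in SMILES; fill each atom to its normal valence:
  4 × C: 3 H each → 12
  4 × C (aromatic): 1 H each → 4
  2 × C (aromatic): no H
  1 × C: 2 H
  1 × N (charge +1): no H
  Total hydrogens = 18.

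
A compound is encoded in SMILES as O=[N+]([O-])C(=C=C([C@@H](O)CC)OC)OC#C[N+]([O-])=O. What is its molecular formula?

C9H10N2O7

Heavy atoms from the SMILES: 9 C, 2 N, 7 O.
Implicit hydrogens by atom environment:
  5 × C: no H
  4 × O: no H
  2 × C: 3 H each → 6
  2 × N (charge +1): no H
  2 × O (charge -1): no H
  1 × C: 2 H
  1 × C: 1 H
  1 × O: 1 H
  Total hydrogens = 10.
Molecular formula: C9H10N2O7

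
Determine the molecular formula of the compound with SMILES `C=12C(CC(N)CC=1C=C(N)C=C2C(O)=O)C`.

C12H16N2O2

Heavy atoms from the SMILES: 12 C, 2 N, 2 O.
Implicit hydrogens by atom environment:
  4 × C (aromatic): no H
  2 × C: 2 H each → 4
  2 × C (aromatic): 1 H each → 2
  2 × C: 1 H each → 2
  2 × N: 2 H each → 4
  1 × C: 3 H
  1 × C: no H
  1 × O: 1 H
  1 × O: no H
  Total hydrogens = 16.
Molecular formula: C12H16N2O2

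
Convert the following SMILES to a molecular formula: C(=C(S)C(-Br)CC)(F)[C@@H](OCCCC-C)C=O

C12H20BrFO2S

Heavy atoms from the SMILES: 1 Br, 12 C, 1 F, 2 O, 1 S.
Implicit hydrogens by atom environment:
  5 × C: 2 H each → 10
  3 × C: 1 H each → 3
  2 × C: 3 H each → 6
  2 × C: no H
  2 × O: no H
  1 × Br: no H
  1 × F: no H
  1 × S: 1 H
  Total hydrogens = 20.
Molecular formula: C12H20BrFO2S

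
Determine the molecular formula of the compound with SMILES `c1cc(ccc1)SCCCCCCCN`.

Heavy atoms from the SMILES: 13 C, 1 N, 1 S.
Implicit hydrogens by atom environment:
  7 × C: 2 H each → 14
  5 × C (aromatic): 1 H each → 5
  1 × C (aromatic): no H
  1 × N: 2 H
  1 × S: no H
  Total hydrogens = 21.
Molecular formula: C13H21NS

C13H21NS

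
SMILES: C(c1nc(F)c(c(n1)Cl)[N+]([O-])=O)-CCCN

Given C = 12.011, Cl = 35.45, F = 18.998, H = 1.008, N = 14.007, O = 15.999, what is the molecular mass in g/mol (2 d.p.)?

Molecular formula: C8H10ClFN4O2.
M = 8×12.011 + 1×35.45 + 1×18.998 + 10×1.008 + 4×14.007 + 2×15.999 = 248.64 g/mol.

248.64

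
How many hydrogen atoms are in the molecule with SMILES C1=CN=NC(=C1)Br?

3

Hydrogens are implicit in SMILES; fill each atom to its normal valence:
  3 × C (aromatic): 1 H each → 3
  2 × N (aromatic): no H
  1 × Br: no H
  1 × C (aromatic): no H
  Total hydrogens = 3.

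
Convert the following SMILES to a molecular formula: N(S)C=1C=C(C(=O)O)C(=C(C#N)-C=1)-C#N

Heavy atoms from the SMILES: 9 C, 3 N, 2 O, 1 S.
Implicit hydrogens by atom environment:
  4 × C (aromatic): no H
  3 × C: no H
  2 × C (aromatic): 1 H each → 2
  2 × N: no H
  1 × N: 1 H
  1 × O: 1 H
  1 × O: no H
  1 × S: 1 H
  Total hydrogens = 5.
Molecular formula: C9H5N3O2S

C9H5N3O2S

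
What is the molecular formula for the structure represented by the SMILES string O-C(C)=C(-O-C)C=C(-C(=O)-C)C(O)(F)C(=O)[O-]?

C10H12FO6-

Heavy atoms from the SMILES: 10 C, 1 F, 6 O.
Implicit hydrogens by atom environment:
  6 × C: no H
  3 × C: 3 H each → 9
  3 × O: no H
  2 × O: 1 H each → 2
  1 × C: 1 H
  1 × F: no H
  1 × O (charge -1): no H
  Total hydrogens = 12.
Net charge -1.
Molecular formula: C10H12FO6-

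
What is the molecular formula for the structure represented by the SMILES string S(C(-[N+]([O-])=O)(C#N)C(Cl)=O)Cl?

C3Cl2N2O3S

Heavy atoms from the SMILES: 3 C, 2 Cl, 2 N, 3 O, 1 S.
Implicit hydrogens by atom environment:
  3 × C: no H
  2 × Cl: no H
  2 × O: no H
  1 × N (charge +1): no H
  1 × N: no H
  1 × O (charge -1): no H
  1 × S: no H
  Total hydrogens = 0.
Molecular formula: C3Cl2N2O3S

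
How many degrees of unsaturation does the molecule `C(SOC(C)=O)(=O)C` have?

2

Molecular formula from the SMILES: C4H6O3S.
DoU = (2C + 2 + N − H − X)/2 = (2·4 + 2 + 0 − 6 − 0)/2 = 4/2 = 2.
(Structurally: 0 ring(s) + 2 π bond(s) = 2.)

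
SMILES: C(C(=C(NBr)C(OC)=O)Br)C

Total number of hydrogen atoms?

Hydrogens are implicit in SMILES; fill each atom to its normal valence:
  3 × C: no H
  2 × Br: no H
  2 × C: 3 H each → 6
  2 × O: no H
  1 × C: 2 H
  1 × N: 1 H
  Total hydrogens = 9.

9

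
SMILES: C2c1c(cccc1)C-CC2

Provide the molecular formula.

Heavy atoms from the SMILES: 10 C.
Implicit hydrogens by atom environment:
  4 × C: 2 H each → 8
  4 × C (aromatic): 1 H each → 4
  2 × C (aromatic): no H
  Total hydrogens = 12.
Molecular formula: C10H12

C10H12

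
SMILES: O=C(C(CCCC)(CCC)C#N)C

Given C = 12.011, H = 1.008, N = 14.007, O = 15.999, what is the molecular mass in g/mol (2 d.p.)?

Molecular formula: C11H19NO.
M = 11×12.011 + 19×1.008 + 1×14.007 + 1×15.999 = 181.28 g/mol.

181.28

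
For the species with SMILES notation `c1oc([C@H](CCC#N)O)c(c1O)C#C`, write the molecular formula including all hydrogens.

Heavy atoms from the SMILES: 10 C, 1 N, 3 O.
Implicit hydrogens by atom environment:
  3 × C (aromatic): no H
  2 × C: 2 H each → 4
  2 × C: 1 H each → 2
  2 × C: no H
  2 × O: 1 H each → 2
  1 × C (aromatic): 1 H
  1 × N: no H
  1 × O (aromatic): no H
  Total hydrogens = 9.
Molecular formula: C10H9NO3

C10H9NO3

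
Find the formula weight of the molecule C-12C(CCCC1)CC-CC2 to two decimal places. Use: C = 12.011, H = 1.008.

138.25

Molecular formula: C10H18.
M = 10×12.011 + 18×1.008 = 138.25 g/mol.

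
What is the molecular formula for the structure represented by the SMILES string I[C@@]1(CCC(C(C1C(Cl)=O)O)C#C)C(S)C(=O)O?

Heavy atoms from the SMILES: 11 C, 1 Cl, 1 I, 4 O, 1 S.
Implicit hydrogens by atom environment:
  5 × C: 1 H each → 5
  4 × C: no H
  2 × C: 2 H each → 4
  2 × O: 1 H each → 2
  2 × O: no H
  1 × Cl: no H
  1 × I: no H
  1 × S: 1 H
  Total hydrogens = 12.
Molecular formula: C11H12ClIO4S

C11H12ClIO4S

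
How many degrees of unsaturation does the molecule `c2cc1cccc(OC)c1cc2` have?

7

Molecular formula from the SMILES: C11H10O.
DoU = (2C + 2 + N − H − X)/2 = (2·11 + 2 + 0 − 10 − 0)/2 = 14/2 = 7.
(Structurally: 2 ring(s) + 5 π bond(s) = 7.)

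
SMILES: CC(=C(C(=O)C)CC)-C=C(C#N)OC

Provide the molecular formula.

C11H15NO2

Heavy atoms from the SMILES: 11 C, 1 N, 2 O.
Implicit hydrogens by atom environment:
  5 × C: no H
  4 × C: 3 H each → 12
  2 × O: no H
  1 × C: 2 H
  1 × C: 1 H
  1 × N: no H
  Total hydrogens = 15.
Molecular formula: C11H15NO2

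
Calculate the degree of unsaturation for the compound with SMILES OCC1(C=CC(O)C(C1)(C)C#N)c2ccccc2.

8

Molecular formula from the SMILES: C15H17NO2.
DoU = (2C + 2 + N − H − X)/2 = (2·15 + 2 + 1 − 17 − 0)/2 = 16/2 = 8.
(Structurally: 2 ring(s) + 6 π bond(s) = 8.)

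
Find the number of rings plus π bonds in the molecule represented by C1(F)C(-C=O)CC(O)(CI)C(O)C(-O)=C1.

Molecular formula from the SMILES: C9H12FIO4.
DoU = (2C + 2 + N − H − X)/2 = (2·9 + 2 + 0 − 12 − 2)/2 = 6/2 = 3.
(Structurally: 1 ring(s) + 2 π bond(s) = 3.)

3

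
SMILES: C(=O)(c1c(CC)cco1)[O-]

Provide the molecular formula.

Heavy atoms from the SMILES: 7 C, 3 O.
Implicit hydrogens by atom environment:
  2 × C (aromatic): 1 H each → 2
  2 × C (aromatic): no H
  1 × C: 3 H
  1 × C: 2 H
  1 × C: no H
  1 × O (aromatic): no H
  1 × O: no H
  1 × O (charge -1): no H
  Total hydrogens = 7.
Net charge -1.
Molecular formula: C7H7O3-

C7H7O3-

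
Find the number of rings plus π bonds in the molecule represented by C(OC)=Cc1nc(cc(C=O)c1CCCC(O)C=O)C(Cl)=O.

8

Molecular formula from the SMILES: C15H16ClNO5.
DoU = (2C + 2 + N − H − X)/2 = (2·15 + 2 + 1 − 16 − 1)/2 = 16/2 = 8.
(Structurally: 1 ring(s) + 7 π bond(s) = 8.)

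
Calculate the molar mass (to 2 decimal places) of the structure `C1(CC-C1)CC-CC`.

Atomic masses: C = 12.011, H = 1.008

Molecular formula: C8H16.
M = 8×12.011 + 16×1.008 = 112.22 g/mol.

112.22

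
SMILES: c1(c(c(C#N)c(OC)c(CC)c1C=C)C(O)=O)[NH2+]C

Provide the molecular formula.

Heavy atoms from the SMILES: 14 C, 2 N, 3 O.
Implicit hydrogens by atom environment:
  6 × C (aromatic): no H
  3 × C: 3 H each → 9
  2 × C: 2 H each → 4
  2 × C: no H
  2 × O: no H
  1 × C: 1 H
  1 × N (charge +1): 2 H
  1 × N: no H
  1 × O: 1 H
  Total hydrogens = 17.
Net charge +1.
Molecular formula: C14H17N2O3+

C14H17N2O3+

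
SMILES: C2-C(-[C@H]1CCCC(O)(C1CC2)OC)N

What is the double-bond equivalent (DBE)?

Molecular formula from the SMILES: C11H21NO2.
DoU = (2C + 2 + N − H − X)/2 = (2·11 + 2 + 1 − 21 − 0)/2 = 4/2 = 2.
(Structurally: 2 ring(s) + 0 π bond(s) = 2.)

2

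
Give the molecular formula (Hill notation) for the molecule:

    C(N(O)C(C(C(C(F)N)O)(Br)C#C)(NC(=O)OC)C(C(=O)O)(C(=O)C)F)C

Heavy atoms from the SMILES: 1 Br, 14 C, 2 F, 3 N, 7 O.
Implicit hydrogens by atom environment:
  7 × C: no H
  4 × O: no H
  3 × C: 3 H each → 9
  3 × C: 1 H each → 3
  3 × O: 1 H each → 3
  2 × F: no H
  1 × Br: no H
  1 × C: 2 H
  1 × N: 2 H
  1 × N: 1 H
  1 × N: no H
  Total hydrogens = 20.
Molecular formula: C14H20BrF2N3O7

C14H20BrF2N3O7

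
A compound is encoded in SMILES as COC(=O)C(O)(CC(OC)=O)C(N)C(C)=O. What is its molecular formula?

C9H15NO6

Heavy atoms from the SMILES: 9 C, 1 N, 6 O.
Implicit hydrogens by atom environment:
  5 × O: no H
  4 × C: no H
  3 × C: 3 H each → 9
  1 × C: 2 H
  1 × C: 1 H
  1 × N: 2 H
  1 × O: 1 H
  Total hydrogens = 15.
Molecular formula: C9H15NO6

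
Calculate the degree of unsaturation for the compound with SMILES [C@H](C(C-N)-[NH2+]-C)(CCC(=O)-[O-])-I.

1

Molecular formula from the SMILES: C7H15IN2O2.
DoU = (2C + 2 + N − H − X)/2 = (2·7 + 2 + 2 − 15 − 1)/2 = 2/2 = 1.
(Structurally: 0 ring(s) + 1 π bond(s) = 1.)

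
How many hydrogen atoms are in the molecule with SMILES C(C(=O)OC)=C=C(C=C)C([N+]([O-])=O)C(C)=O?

11

Hydrogens are implicit in SMILES; fill each atom to its normal valence:
  4 × C: no H
  4 × O: no H
  3 × C: 1 H each → 3
  2 × C: 3 H each → 6
  1 × C: 2 H
  1 × N (charge +1): no H
  1 × O (charge -1): no H
  Total hydrogens = 11.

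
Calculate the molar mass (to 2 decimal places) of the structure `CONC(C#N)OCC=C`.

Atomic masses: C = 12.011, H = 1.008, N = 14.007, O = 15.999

Molecular formula: C6H10N2O2.
M = 6×12.011 + 10×1.008 + 2×14.007 + 2×15.999 = 142.16 g/mol.

142.16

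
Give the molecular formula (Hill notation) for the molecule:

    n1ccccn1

Heavy atoms from the SMILES: 4 C, 2 N.
Implicit hydrogens by atom environment:
  4 × C (aromatic): 1 H each → 4
  2 × N (aromatic): no H
  Total hydrogens = 4.
Molecular formula: C4H4N2

C4H4N2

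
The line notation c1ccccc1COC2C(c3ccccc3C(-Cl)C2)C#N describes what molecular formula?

C18H16ClNO

Heavy atoms from the SMILES: 18 C, 1 Cl, 1 N, 1 O.
Implicit hydrogens by atom environment:
  9 × C (aromatic): 1 H each → 9
  3 × C: 1 H each → 3
  3 × C (aromatic): no H
  2 × C: 2 H each → 4
  1 × C: no H
  1 × Cl: no H
  1 × N: no H
  1 × O: no H
  Total hydrogens = 16.
Molecular formula: C18H16ClNO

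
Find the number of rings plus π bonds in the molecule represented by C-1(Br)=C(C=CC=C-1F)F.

Molecular formula from the SMILES: C6H3BrF2.
DoU = (2C + 2 + N − H − X)/2 = (2·6 + 2 + 0 − 3 − 3)/2 = 8/2 = 4.
(Structurally: 1 ring(s) + 3 π bond(s) = 4.)

4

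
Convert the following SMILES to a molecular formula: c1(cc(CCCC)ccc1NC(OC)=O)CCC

C15H23NO2

Heavy atoms from the SMILES: 15 C, 1 N, 2 O.
Implicit hydrogens by atom environment:
  5 × C: 2 H each → 10
  3 × C: 3 H each → 9
  3 × C (aromatic): 1 H each → 3
  3 × C (aromatic): no H
  2 × O: no H
  1 × C: no H
  1 × N: 1 H
  Total hydrogens = 23.
Molecular formula: C15H23NO2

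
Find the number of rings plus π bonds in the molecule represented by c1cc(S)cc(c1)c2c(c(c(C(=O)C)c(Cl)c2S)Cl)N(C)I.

Molecular formula from the SMILES: C15H12Cl2INOS2.
DoU = (2C + 2 + N − H − X)/2 = (2·15 + 2 + 1 − 12 − 3)/2 = 18/2 = 9.
(Structurally: 2 ring(s) + 7 π bond(s) = 9.)

9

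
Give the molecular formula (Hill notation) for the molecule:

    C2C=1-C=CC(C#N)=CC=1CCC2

Heavy atoms from the SMILES: 11 C, 1 N.
Implicit hydrogens by atom environment:
  4 × C: 2 H each → 8
  3 × C (aromatic): 1 H each → 3
  3 × C (aromatic): no H
  1 × C: no H
  1 × N: no H
  Total hydrogens = 11.
Molecular formula: C11H11N

C11H11N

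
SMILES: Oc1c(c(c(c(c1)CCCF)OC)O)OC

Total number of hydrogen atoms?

15

Hydrogens are implicit in SMILES; fill each atom to its normal valence:
  5 × C (aromatic): no H
  3 × C: 2 H each → 6
  2 × C: 3 H each → 6
  2 × O: 1 H each → 2
  2 × O: no H
  1 × C (aromatic): 1 H
  1 × F: no H
  Total hydrogens = 15.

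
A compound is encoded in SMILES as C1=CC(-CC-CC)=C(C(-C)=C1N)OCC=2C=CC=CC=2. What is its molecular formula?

C18H23NO

Heavy atoms from the SMILES: 18 C, 1 N, 1 O.
Implicit hydrogens by atom environment:
  7 × C (aromatic): 1 H each → 7
  5 × C (aromatic): no H
  4 × C: 2 H each → 8
  2 × C: 3 H each → 6
  1 × N: 2 H
  1 × O: no H
  Total hydrogens = 23.
Molecular formula: C18H23NO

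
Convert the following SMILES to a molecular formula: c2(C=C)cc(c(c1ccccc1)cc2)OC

Heavy atoms from the SMILES: 15 C, 1 O.
Implicit hydrogens by atom environment:
  8 × C (aromatic): 1 H each → 8
  4 × C (aromatic): no H
  1 × C: 3 H
  1 × C: 2 H
  1 × C: 1 H
  1 × O: no H
  Total hydrogens = 14.
Molecular formula: C15H14O

C15H14O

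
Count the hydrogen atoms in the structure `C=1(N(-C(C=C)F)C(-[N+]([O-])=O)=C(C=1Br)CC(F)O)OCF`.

10

Hydrogens are implicit in SMILES; fill each atom to its normal valence:
  4 × C (aromatic): no H
  3 × C: 2 H each → 6
  3 × C: 1 H each → 3
  3 × F: no H
  2 × O: no H
  1 × Br: no H
  1 × N (aromatic): no H
  1 × N (charge +1): no H
  1 × O: 1 H
  1 × O (charge -1): no H
  Total hydrogens = 10.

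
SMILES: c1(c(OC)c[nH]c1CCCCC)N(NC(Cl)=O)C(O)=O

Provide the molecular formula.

C12H18ClN3O4

Heavy atoms from the SMILES: 12 C, 1 Cl, 3 N, 4 O.
Implicit hydrogens by atom environment:
  4 × C: 2 H each → 8
  3 × C (aromatic): no H
  3 × O: no H
  2 × C: 3 H each → 6
  2 × C: no H
  1 × C (aromatic): 1 H
  1 × Cl: no H
  1 × N (aromatic): 1 H
  1 × N: 1 H
  1 × N: no H
  1 × O: 1 H
  Total hydrogens = 18.
Molecular formula: C12H18ClN3O4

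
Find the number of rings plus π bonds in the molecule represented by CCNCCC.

Molecular formula from the SMILES: C5H13N.
DoU = (2C + 2 + N − H − X)/2 = (2·5 + 2 + 1 − 13 − 0)/2 = 0/2 = 0.
(Structurally: 0 ring(s) + 0 π bond(s) = 0.)

0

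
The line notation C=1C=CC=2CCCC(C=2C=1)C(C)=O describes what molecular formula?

Heavy atoms from the SMILES: 12 C, 1 O.
Implicit hydrogens by atom environment:
  4 × C (aromatic): 1 H each → 4
  3 × C: 2 H each → 6
  2 × C (aromatic): no H
  1 × C: 3 H
  1 × C: 1 H
  1 × C: no H
  1 × O: no H
  Total hydrogens = 14.
Molecular formula: C12H14O

C12H14O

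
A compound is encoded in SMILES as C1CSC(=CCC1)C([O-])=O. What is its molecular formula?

C7H9O2S-

Heavy atoms from the SMILES: 7 C, 2 O, 1 S.
Implicit hydrogens by atom environment:
  4 × C: 2 H each → 8
  2 × C: no H
  1 × C: 1 H
  1 × O: no H
  1 × O (charge -1): no H
  1 × S: no H
  Total hydrogens = 9.
Net charge -1.
Molecular formula: C7H9O2S-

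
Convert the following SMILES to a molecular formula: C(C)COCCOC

C6H14O2

Heavy atoms from the SMILES: 6 C, 2 O.
Implicit hydrogens by atom environment:
  4 × C: 2 H each → 8
  2 × C: 3 H each → 6
  2 × O: no H
  Total hydrogens = 14.
Molecular formula: C6H14O2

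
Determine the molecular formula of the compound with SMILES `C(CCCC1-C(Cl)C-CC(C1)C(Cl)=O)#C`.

Heavy atoms from the SMILES: 12 C, 2 Cl, 1 O.
Implicit hydrogens by atom environment:
  6 × C: 2 H each → 12
  4 × C: 1 H each → 4
  2 × C: no H
  2 × Cl: no H
  1 × O: no H
  Total hydrogens = 16.
Molecular formula: C12H16Cl2O

C12H16Cl2O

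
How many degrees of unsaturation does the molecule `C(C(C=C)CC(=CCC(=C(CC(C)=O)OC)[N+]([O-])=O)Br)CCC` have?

5

Molecular formula from the SMILES: C17H26BrNO4.
DoU = (2C + 2 + N − H − X)/2 = (2·17 + 2 + 1 − 26 − 1)/2 = 10/2 = 5.
(Structurally: 0 ring(s) + 5 π bond(s) = 5.)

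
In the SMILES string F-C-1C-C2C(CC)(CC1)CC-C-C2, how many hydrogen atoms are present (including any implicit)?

21

Hydrogens are implicit in SMILES; fill each atom to its normal valence:
  8 × C: 2 H each → 16
  2 × C: 1 H each → 2
  1 × C: 3 H
  1 × C: no H
  1 × F: no H
  Total hydrogens = 21.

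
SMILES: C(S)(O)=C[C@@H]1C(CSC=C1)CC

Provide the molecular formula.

C9H14OS2

Heavy atoms from the SMILES: 9 C, 1 O, 2 S.
Implicit hydrogens by atom environment:
  5 × C: 1 H each → 5
  2 × C: 2 H each → 4
  1 × C: 3 H
  1 × C: no H
  1 × O: 1 H
  1 × S: 1 H
  1 × S: no H
  Total hydrogens = 14.
Molecular formula: C9H14OS2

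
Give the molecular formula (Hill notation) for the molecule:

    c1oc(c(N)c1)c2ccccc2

C10H9NO

Heavy atoms from the SMILES: 10 C, 1 N, 1 O.
Implicit hydrogens by atom environment:
  7 × C (aromatic): 1 H each → 7
  3 × C (aromatic): no H
  1 × N: 2 H
  1 × O (aromatic): no H
  Total hydrogens = 9.
Molecular formula: C10H9NO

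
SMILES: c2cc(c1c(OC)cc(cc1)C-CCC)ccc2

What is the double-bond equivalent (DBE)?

Molecular formula from the SMILES: C17H20O.
DoU = (2C + 2 + N − H − X)/2 = (2·17 + 2 + 0 − 20 − 0)/2 = 16/2 = 8.
(Structurally: 2 ring(s) + 6 π bond(s) = 8.)

8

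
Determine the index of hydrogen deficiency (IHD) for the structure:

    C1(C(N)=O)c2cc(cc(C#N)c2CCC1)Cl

Molecular formula from the SMILES: C12H11ClN2O.
DoU = (2C + 2 + N − H − X)/2 = (2·12 + 2 + 2 − 11 − 1)/2 = 16/2 = 8.
(Structurally: 2 ring(s) + 6 π bond(s) = 8.)

8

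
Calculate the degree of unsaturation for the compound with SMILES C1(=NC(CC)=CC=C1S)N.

Molecular formula from the SMILES: C7H10N2S.
DoU = (2C + 2 + N − H − X)/2 = (2·7 + 2 + 2 − 10 − 0)/2 = 8/2 = 4.
(Structurally: 1 ring(s) + 3 π bond(s) = 4.)

4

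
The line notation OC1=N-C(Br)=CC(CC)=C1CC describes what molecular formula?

Heavy atoms from the SMILES: 1 Br, 9 C, 1 N, 1 O.
Implicit hydrogens by atom environment:
  4 × C (aromatic): no H
  2 × C: 3 H each → 6
  2 × C: 2 H each → 4
  1 × Br: no H
  1 × C (aromatic): 1 H
  1 × N (aromatic): no H
  1 × O: 1 H
  Total hydrogens = 12.
Molecular formula: C9H12BrNO

C9H12BrNO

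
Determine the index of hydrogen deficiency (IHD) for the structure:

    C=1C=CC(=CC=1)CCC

Molecular formula from the SMILES: C9H12.
DoU = (2C + 2 + N − H − X)/2 = (2·9 + 2 + 0 − 12 − 0)/2 = 8/2 = 4.
(Structurally: 1 ring(s) + 3 π bond(s) = 4.)

4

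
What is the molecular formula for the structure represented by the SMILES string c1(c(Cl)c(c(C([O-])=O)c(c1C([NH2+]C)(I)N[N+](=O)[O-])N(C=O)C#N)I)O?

C11H8ClI2N5O6

Heavy atoms from the SMILES: 11 C, 1 Cl, 2 I, 5 N, 6 O.
Implicit hydrogens by atom environment:
  6 × C (aromatic): no H
  3 × C: no H
  3 × O: no H
  2 × I: no H
  2 × N: no H
  2 × O (charge -1): no H
  1 × C: 3 H
  1 × C: 1 H
  1 × Cl: no H
  1 × N (charge +1): 2 H
  1 × N: 1 H
  1 × N (charge +1): no H
  1 × O: 1 H
  Total hydrogens = 8.
Molecular formula: C11H8ClI2N5O6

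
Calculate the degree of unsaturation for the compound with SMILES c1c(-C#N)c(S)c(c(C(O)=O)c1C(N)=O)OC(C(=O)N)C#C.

11

Molecular formula from the SMILES: C13H9N3O5S.
DoU = (2C + 2 + N − H − X)/2 = (2·13 + 2 + 3 − 9 − 0)/2 = 22/2 = 11.
(Structurally: 1 ring(s) + 10 π bond(s) = 11.)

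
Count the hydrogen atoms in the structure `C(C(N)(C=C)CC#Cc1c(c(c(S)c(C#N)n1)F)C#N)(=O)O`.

9

Hydrogens are implicit in SMILES; fill each atom to its normal valence:
  6 × C: no H
  5 × C (aromatic): no H
  2 × C: 2 H each → 4
  2 × N: no H
  1 × C: 1 H
  1 × F: no H
  1 × N: 2 H
  1 × N (aromatic): no H
  1 × O: 1 H
  1 × O: no H
  1 × S: 1 H
  Total hydrogens = 9.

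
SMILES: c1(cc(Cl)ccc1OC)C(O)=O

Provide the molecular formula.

C8H7ClO3

Heavy atoms from the SMILES: 8 C, 1 Cl, 3 O.
Implicit hydrogens by atom environment:
  3 × C (aromatic): 1 H each → 3
  3 × C (aromatic): no H
  2 × O: no H
  1 × C: 3 H
  1 × C: no H
  1 × Cl: no H
  1 × O: 1 H
  Total hydrogens = 7.
Molecular formula: C8H7ClO3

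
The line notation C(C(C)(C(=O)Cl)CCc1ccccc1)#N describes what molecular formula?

C12H12ClNO

Heavy atoms from the SMILES: 12 C, 1 Cl, 1 N, 1 O.
Implicit hydrogens by atom environment:
  5 × C (aromatic): 1 H each → 5
  3 × C: no H
  2 × C: 2 H each → 4
  1 × C: 3 H
  1 × C (aromatic): no H
  1 × Cl: no H
  1 × N: no H
  1 × O: no H
  Total hydrogens = 12.
Molecular formula: C12H12ClNO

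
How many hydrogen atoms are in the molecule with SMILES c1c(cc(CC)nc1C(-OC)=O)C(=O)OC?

Hydrogens are implicit in SMILES; fill each atom to its normal valence:
  4 × O: no H
  3 × C: 3 H each → 9
  3 × C (aromatic): no H
  2 × C (aromatic): 1 H each → 2
  2 × C: no H
  1 × C: 2 H
  1 × N (aromatic): no H
  Total hydrogens = 13.

13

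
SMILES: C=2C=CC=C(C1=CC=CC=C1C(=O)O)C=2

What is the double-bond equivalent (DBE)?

9

Molecular formula from the SMILES: C13H10O2.
DoU = (2C + 2 + N − H − X)/2 = (2·13 + 2 + 0 − 10 − 0)/2 = 18/2 = 9.
(Structurally: 2 ring(s) + 7 π bond(s) = 9.)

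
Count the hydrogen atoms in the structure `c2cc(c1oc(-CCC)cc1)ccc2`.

Hydrogens are implicit in SMILES; fill each atom to its normal valence:
  7 × C (aromatic): 1 H each → 7
  3 × C (aromatic): no H
  2 × C: 2 H each → 4
  1 × C: 3 H
  1 × O (aromatic): no H
  Total hydrogens = 14.

14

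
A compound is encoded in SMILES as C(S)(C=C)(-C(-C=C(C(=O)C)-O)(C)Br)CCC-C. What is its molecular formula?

C13H21BrO2S

Heavy atoms from the SMILES: 1 Br, 13 C, 2 O, 1 S.
Implicit hydrogens by atom environment:
  4 × C: 2 H each → 8
  4 × C: no H
  3 × C: 3 H each → 9
  2 × C: 1 H each → 2
  1 × Br: no H
  1 × O: 1 H
  1 × O: no H
  1 × S: 1 H
  Total hydrogens = 21.
Molecular formula: C13H21BrO2S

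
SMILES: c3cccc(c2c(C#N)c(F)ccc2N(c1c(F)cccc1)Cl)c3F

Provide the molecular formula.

C19H10ClF3N2

Heavy atoms from the SMILES: 19 C, 1 Cl, 3 F, 2 N.
Implicit hydrogens by atom environment:
  10 × C (aromatic): 1 H each → 10
  8 × C (aromatic): no H
  3 × F: no H
  2 × N: no H
  1 × C: no H
  1 × Cl: no H
  Total hydrogens = 10.
Molecular formula: C19H10ClF3N2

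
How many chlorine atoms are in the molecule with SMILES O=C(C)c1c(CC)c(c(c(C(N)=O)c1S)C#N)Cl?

The symbol for chlorine appears 1 time in the SMILES.

1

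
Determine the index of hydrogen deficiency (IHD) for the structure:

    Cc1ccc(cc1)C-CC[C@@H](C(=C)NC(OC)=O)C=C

Molecular formula from the SMILES: C17H23NO2.
DoU = (2C + 2 + N − H − X)/2 = (2·17 + 2 + 1 − 23 − 0)/2 = 14/2 = 7.
(Structurally: 1 ring(s) + 6 π bond(s) = 7.)

7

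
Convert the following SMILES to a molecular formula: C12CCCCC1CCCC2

Heavy atoms from the SMILES: 10 C.
Implicit hydrogens by atom environment:
  8 × C: 2 H each → 16
  2 × C: 1 H each → 2
  Total hydrogens = 18.
Molecular formula: C10H18

C10H18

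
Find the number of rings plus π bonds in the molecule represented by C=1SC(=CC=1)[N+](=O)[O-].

Molecular formula from the SMILES: C4H3NO2S.
DoU = (2C + 2 + N − H − X)/2 = (2·4 + 2 + 1 − 3 − 0)/2 = 8/2 = 4.
(Structurally: 1 ring(s) + 3 π bond(s) = 4.)

4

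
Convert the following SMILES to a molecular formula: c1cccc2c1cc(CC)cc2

Heavy atoms from the SMILES: 12 C.
Implicit hydrogens by atom environment:
  7 × C (aromatic): 1 H each → 7
  3 × C (aromatic): no H
  1 × C: 3 H
  1 × C: 2 H
  Total hydrogens = 12.
Molecular formula: C12H12

C12H12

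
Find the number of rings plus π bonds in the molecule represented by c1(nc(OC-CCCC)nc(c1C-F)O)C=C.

5

Molecular formula from the SMILES: C12H17FN2O2.
DoU = (2C + 2 + N − H − X)/2 = (2·12 + 2 + 2 − 17 − 1)/2 = 10/2 = 5.
(Structurally: 1 ring(s) + 4 π bond(s) = 5.)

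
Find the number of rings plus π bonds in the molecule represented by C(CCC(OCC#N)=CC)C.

Molecular formula from the SMILES: C9H15NO.
DoU = (2C + 2 + N − H − X)/2 = (2·9 + 2 + 1 − 15 − 0)/2 = 6/2 = 3.
(Structurally: 0 ring(s) + 3 π bond(s) = 3.)

3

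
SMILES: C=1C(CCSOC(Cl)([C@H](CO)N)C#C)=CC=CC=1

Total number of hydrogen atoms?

Hydrogens are implicit in SMILES; fill each atom to its normal valence:
  5 × C (aromatic): 1 H each → 5
  3 × C: 2 H each → 6
  2 × C: 1 H each → 2
  2 × C: no H
  1 × C (aromatic): no H
  1 × Cl: no H
  1 × N: 2 H
  1 × O: 1 H
  1 × O: no H
  1 × S: no H
  Total hydrogens = 16.

16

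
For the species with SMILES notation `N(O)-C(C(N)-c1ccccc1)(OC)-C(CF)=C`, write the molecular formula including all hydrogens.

C12H17FN2O2

Heavy atoms from the SMILES: 12 C, 1 F, 2 N, 2 O.
Implicit hydrogens by atom environment:
  5 × C (aromatic): 1 H each → 5
  2 × C: 2 H each → 4
  2 × C: no H
  1 × C: 3 H
  1 × C: 1 H
  1 × C (aromatic): no H
  1 × F: no H
  1 × N: 2 H
  1 × N: 1 H
  1 × O: 1 H
  1 × O: no H
  Total hydrogens = 17.
Molecular formula: C12H17FN2O2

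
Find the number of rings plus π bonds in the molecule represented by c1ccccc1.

Molecular formula from the SMILES: C6H6.
DoU = (2C + 2 + N − H − X)/2 = (2·6 + 2 + 0 − 6 − 0)/2 = 8/2 = 4.
(Structurally: 1 ring(s) + 3 π bond(s) = 4.)

4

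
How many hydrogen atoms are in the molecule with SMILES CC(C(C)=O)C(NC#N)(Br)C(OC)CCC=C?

19

Hydrogens are implicit in SMILES; fill each atom to its normal valence:
  3 × C: 3 H each → 9
  3 × C: 2 H each → 6
  3 × C: 1 H each → 3
  3 × C: no H
  2 × O: no H
  1 × Br: no H
  1 × N: 1 H
  1 × N: no H
  Total hydrogens = 19.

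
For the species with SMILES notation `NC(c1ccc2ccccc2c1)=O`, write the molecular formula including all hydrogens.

Heavy atoms from the SMILES: 11 C, 1 N, 1 O.
Implicit hydrogens by atom environment:
  7 × C (aromatic): 1 H each → 7
  3 × C (aromatic): no H
  1 × C: no H
  1 × N: 2 H
  1 × O: no H
  Total hydrogens = 9.
Molecular formula: C11H9NO

C11H9NO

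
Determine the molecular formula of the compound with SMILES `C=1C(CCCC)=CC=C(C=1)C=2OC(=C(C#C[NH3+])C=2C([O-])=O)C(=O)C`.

Heavy atoms from the SMILES: 19 C, 1 N, 4 O.
Implicit hydrogens by atom environment:
  6 × C (aromatic): no H
  4 × C (aromatic): 1 H each → 4
  4 × C: no H
  3 × C: 2 H each → 6
  2 × C: 3 H each → 6
  2 × O: no H
  1 × N (charge +1): 3 H
  1 × O (aromatic): no H
  1 × O (charge -1): no H
  Total hydrogens = 19.
Molecular formula: C19H19NO4

C19H19NO4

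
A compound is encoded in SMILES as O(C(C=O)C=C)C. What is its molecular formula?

C5H8O2

Heavy atoms from the SMILES: 5 C, 2 O.
Implicit hydrogens by atom environment:
  3 × C: 1 H each → 3
  2 × O: no H
  1 × C: 3 H
  1 × C: 2 H
  Total hydrogens = 8.
Molecular formula: C5H8O2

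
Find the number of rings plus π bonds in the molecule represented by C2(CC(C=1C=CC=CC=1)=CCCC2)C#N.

Molecular formula from the SMILES: C14H15N.
DoU = (2C + 2 + N − H − X)/2 = (2·14 + 2 + 1 − 15 − 0)/2 = 16/2 = 8.
(Structurally: 2 ring(s) + 6 π bond(s) = 8.)

8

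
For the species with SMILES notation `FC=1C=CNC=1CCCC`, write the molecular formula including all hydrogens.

C8H12FN

Heavy atoms from the SMILES: 8 C, 1 F, 1 N.
Implicit hydrogens by atom environment:
  3 × C: 2 H each → 6
  2 × C (aromatic): 1 H each → 2
  2 × C (aromatic): no H
  1 × C: 3 H
  1 × F: no H
  1 × N (aromatic): 1 H
  Total hydrogens = 12.
Molecular formula: C8H12FN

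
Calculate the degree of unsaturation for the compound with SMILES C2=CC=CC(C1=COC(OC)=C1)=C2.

Molecular formula from the SMILES: C11H10O2.
DoU = (2C + 2 + N − H − X)/2 = (2·11 + 2 + 0 − 10 − 0)/2 = 14/2 = 7.
(Structurally: 2 ring(s) + 5 π bond(s) = 7.)

7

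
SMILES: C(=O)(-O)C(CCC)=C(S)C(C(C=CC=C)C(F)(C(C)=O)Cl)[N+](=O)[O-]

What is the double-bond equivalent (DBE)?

Molecular formula from the SMILES: C15H19ClFNO5S.
DoU = (2C + 2 + N − H − X)/2 = (2·15 + 2 + 1 − 19 − 2)/2 = 12/2 = 6.
(Structurally: 0 ring(s) + 6 π bond(s) = 6.)

6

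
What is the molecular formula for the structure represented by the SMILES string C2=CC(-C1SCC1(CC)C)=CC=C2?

C12H16S

Heavy atoms from the SMILES: 12 C, 1 S.
Implicit hydrogens by atom environment:
  5 × C (aromatic): 1 H each → 5
  2 × C: 3 H each → 6
  2 × C: 2 H each → 4
  1 × C: 1 H
  1 × C: no H
  1 × C (aromatic): no H
  1 × S: no H
  Total hydrogens = 16.
Molecular formula: C12H16S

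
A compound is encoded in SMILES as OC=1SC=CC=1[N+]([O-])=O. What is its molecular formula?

C4H3NO3S

Heavy atoms from the SMILES: 4 C, 1 N, 3 O, 1 S.
Implicit hydrogens by atom environment:
  2 × C (aromatic): 1 H each → 2
  2 × C (aromatic): no H
  1 × N (charge +1): no H
  1 × O: 1 H
  1 × O: no H
  1 × O (charge -1): no H
  1 × S (aromatic): no H
  Total hydrogens = 3.
Molecular formula: C4H3NO3S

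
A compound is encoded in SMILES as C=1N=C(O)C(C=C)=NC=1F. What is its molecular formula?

Heavy atoms from the SMILES: 6 C, 1 F, 2 N, 1 O.
Implicit hydrogens by atom environment:
  3 × C (aromatic): no H
  2 × N (aromatic): no H
  1 × C: 2 H
  1 × C (aromatic): 1 H
  1 × C: 1 H
  1 × F: no H
  1 × O: 1 H
  Total hydrogens = 5.
Molecular formula: C6H5FN2O

C6H5FN2O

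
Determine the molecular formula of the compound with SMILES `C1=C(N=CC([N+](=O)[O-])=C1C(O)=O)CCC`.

Heavy atoms from the SMILES: 9 C, 2 N, 4 O.
Implicit hydrogens by atom environment:
  3 × C (aromatic): no H
  2 × C: 2 H each → 4
  2 × C (aromatic): 1 H each → 2
  2 × O: no H
  1 × C: 3 H
  1 × C: no H
  1 × N (aromatic): no H
  1 × N (charge +1): no H
  1 × O: 1 H
  1 × O (charge -1): no H
  Total hydrogens = 10.
Molecular formula: C9H10N2O4

C9H10N2O4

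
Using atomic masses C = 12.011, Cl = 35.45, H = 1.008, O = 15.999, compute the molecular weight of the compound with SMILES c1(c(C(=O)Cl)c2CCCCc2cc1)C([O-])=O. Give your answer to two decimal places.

Molecular formula: C12H10ClO3-.
M = 12×12.011 + 1×35.45 + 10×1.008 + 3×15.999 = 237.66 g/mol.

237.66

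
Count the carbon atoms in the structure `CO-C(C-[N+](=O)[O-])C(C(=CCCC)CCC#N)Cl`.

12

The symbol for carbon appears 12 times in the SMILES. (Cl is a single chlorine, not C + l.)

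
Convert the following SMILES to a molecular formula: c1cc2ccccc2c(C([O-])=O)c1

Heavy atoms from the SMILES: 11 C, 2 O.
Implicit hydrogens by atom environment:
  7 × C (aromatic): 1 H each → 7
  3 × C (aromatic): no H
  1 × C: no H
  1 × O: no H
  1 × O (charge -1): no H
  Total hydrogens = 7.
Net charge -1.
Molecular formula: C11H7O2-

C11H7O2-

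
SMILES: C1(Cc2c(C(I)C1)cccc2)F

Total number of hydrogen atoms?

10

Hydrogens are implicit in SMILES; fill each atom to its normal valence:
  4 × C (aromatic): 1 H each → 4
  2 × C: 2 H each → 4
  2 × C: 1 H each → 2
  2 × C (aromatic): no H
  1 × F: no H
  1 × I: no H
  Total hydrogens = 10.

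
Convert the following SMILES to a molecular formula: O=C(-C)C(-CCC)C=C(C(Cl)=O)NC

Heavy atoms from the SMILES: 10 C, 1 Cl, 1 N, 2 O.
Implicit hydrogens by atom environment:
  3 × C: 3 H each → 9
  3 × C: no H
  2 × C: 2 H each → 4
  2 × C: 1 H each → 2
  2 × O: no H
  1 × Cl: no H
  1 × N: 1 H
  Total hydrogens = 16.
Molecular formula: C10H16ClNO2

C10H16ClNO2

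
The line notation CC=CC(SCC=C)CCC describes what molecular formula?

Heavy atoms from the SMILES: 10 C, 1 S.
Implicit hydrogens by atom environment:
  4 × C: 2 H each → 8
  4 × C: 1 H each → 4
  2 × C: 3 H each → 6
  1 × S: no H
  Total hydrogens = 18.
Molecular formula: C10H18S

C10H18S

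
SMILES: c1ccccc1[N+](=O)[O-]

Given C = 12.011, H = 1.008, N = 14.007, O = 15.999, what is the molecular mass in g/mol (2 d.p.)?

Molecular formula: C6H5NO2.
M = 6×12.011 + 5×1.008 + 1×14.007 + 2×15.999 = 123.11 g/mol.

123.11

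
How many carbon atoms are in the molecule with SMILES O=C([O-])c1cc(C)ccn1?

The symbol for carbon appears 7 times in the SMILES. Lowercase c denotes aromatic carbon and counts toward C.

7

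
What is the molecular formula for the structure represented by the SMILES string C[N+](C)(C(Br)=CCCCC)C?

Heavy atoms from the SMILES: 1 Br, 9 C, 1 N.
Implicit hydrogens by atom environment:
  4 × C: 3 H each → 12
  3 × C: 2 H each → 6
  1 × Br: no H
  1 × C: 1 H
  1 × C: no H
  1 × N (charge +1): no H
  Total hydrogens = 19.
Net charge +1.
Molecular formula: C9H19BrN+

C9H19BrN+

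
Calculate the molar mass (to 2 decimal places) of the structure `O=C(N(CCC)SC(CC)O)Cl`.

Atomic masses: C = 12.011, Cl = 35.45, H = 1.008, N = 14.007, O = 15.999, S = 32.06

Molecular formula: C7H14ClNO2S.
M = 7×12.011 + 1×35.45 + 14×1.008 + 1×14.007 + 2×15.999 + 1×32.06 = 211.70 g/mol.

211.70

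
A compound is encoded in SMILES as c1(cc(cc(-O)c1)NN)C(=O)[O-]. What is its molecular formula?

Heavy atoms from the SMILES: 7 C, 2 N, 3 O.
Implicit hydrogens by atom environment:
  3 × C (aromatic): 1 H each → 3
  3 × C (aromatic): no H
  1 × C: no H
  1 × N: 2 H
  1 × N: 1 H
  1 × O: 1 H
  1 × O: no H
  1 × O (charge -1): no H
  Total hydrogens = 7.
Net charge -1.
Molecular formula: C7H7N2O3-

C7H7N2O3-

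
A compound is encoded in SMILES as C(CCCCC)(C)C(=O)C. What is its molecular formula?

C9H18O

Heavy atoms from the SMILES: 9 C, 1 O.
Implicit hydrogens by atom environment:
  4 × C: 2 H each → 8
  3 × C: 3 H each → 9
  1 × C: 1 H
  1 × C: no H
  1 × O: no H
  Total hydrogens = 18.
Molecular formula: C9H18O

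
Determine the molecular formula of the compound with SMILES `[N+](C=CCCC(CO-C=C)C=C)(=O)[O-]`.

C10H15NO3

Heavy atoms from the SMILES: 10 C, 1 N, 3 O.
Implicit hydrogens by atom environment:
  5 × C: 2 H each → 10
  5 × C: 1 H each → 5
  2 × O: no H
  1 × N (charge +1): no H
  1 × O (charge -1): no H
  Total hydrogens = 15.
Molecular formula: C10H15NO3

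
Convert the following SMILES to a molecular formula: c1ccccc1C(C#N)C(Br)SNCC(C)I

Heavy atoms from the SMILES: 1 Br, 12 C, 1 I, 2 N, 1 S.
Implicit hydrogens by atom environment:
  5 × C (aromatic): 1 H each → 5
  3 × C: 1 H each → 3
  1 × Br: no H
  1 × C: 3 H
  1 × C: 2 H
  1 × C: no H
  1 × C (aromatic): no H
  1 × I: no H
  1 × N: 1 H
  1 × N: no H
  1 × S: no H
  Total hydrogens = 14.
Molecular formula: C12H14BrIN2S

C12H14BrIN2S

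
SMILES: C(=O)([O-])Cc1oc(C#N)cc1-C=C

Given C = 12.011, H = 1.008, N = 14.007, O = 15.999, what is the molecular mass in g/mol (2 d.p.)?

176.15

Molecular formula: C9H6NO3-.
M = 9×12.011 + 6×1.008 + 1×14.007 + 3×15.999 = 176.15 g/mol.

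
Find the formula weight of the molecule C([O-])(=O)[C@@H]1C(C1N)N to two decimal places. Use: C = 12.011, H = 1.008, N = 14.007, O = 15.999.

Molecular formula: C4H7N2O2-.
M = 4×12.011 + 7×1.008 + 2×14.007 + 2×15.999 = 115.11 g/mol.

115.11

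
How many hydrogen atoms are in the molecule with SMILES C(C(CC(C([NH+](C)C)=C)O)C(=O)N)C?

21

Hydrogens are implicit in SMILES; fill each atom to its normal valence:
  3 × C: 3 H each → 9
  3 × C: 2 H each → 6
  2 × C: 1 H each → 2
  2 × C: no H
  1 × N: 2 H
  1 × N (charge +1): 1 H
  1 × O: 1 H
  1 × O: no H
  Total hydrogens = 21.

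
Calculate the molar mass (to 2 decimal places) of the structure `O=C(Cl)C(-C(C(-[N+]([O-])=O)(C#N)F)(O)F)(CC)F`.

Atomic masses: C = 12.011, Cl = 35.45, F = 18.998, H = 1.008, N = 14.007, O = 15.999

Molecular formula: C7H6ClF3N2O4.
M = 7×12.011 + 1×35.45 + 3×18.998 + 6×1.008 + 2×14.007 + 4×15.999 = 274.58 g/mol.

274.58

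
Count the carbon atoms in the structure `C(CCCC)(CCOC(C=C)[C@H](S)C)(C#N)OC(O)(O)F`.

14

The symbol for carbon appears 14 times in the SMILES.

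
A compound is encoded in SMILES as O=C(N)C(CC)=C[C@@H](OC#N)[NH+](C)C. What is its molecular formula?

Heavy atoms from the SMILES: 9 C, 3 N, 2 O.
Implicit hydrogens by atom environment:
  3 × C: 3 H each → 9
  3 × C: no H
  2 × C: 1 H each → 2
  2 × O: no H
  1 × C: 2 H
  1 × N: 2 H
  1 × N (charge +1): 1 H
  1 × N: no H
  Total hydrogens = 16.
Net charge +1.
Molecular formula: C9H16N3O2+

C9H16N3O2+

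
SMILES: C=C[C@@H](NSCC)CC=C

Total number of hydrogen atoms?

Hydrogens are implicit in SMILES; fill each atom to its normal valence:
  4 × C: 2 H each → 8
  3 × C: 1 H each → 3
  1 × C: 3 H
  1 × N: 1 H
  1 × S: no H
  Total hydrogens = 15.

15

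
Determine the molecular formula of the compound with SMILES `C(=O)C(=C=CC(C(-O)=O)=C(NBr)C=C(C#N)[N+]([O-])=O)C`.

Heavy atoms from the SMILES: 1 Br, 11 C, 3 N, 5 O.
Implicit hydrogens by atom environment:
  7 × C: no H
  3 × C: 1 H each → 3
  3 × O: no H
  1 × Br: no H
  1 × C: 3 H
  1 × N: 1 H
  1 × N: no H
  1 × N (charge +1): no H
  1 × O: 1 H
  1 × O (charge -1): no H
  Total hydrogens = 8.
Molecular formula: C11H8BrN3O5

C11H8BrN3O5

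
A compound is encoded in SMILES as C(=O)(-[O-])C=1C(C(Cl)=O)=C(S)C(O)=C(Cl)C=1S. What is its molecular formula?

Heavy atoms from the SMILES: 8 C, 2 Cl, 4 O, 2 S.
Implicit hydrogens by atom environment:
  6 × C (aromatic): no H
  2 × C: no H
  2 × Cl: no H
  2 × O: no H
  2 × S: 1 H each → 2
  1 × O: 1 H
  1 × O (charge -1): no H
  Total hydrogens = 3.
Net charge -1.
Molecular formula: C8H3Cl2O4S2-

C8H3Cl2O4S2-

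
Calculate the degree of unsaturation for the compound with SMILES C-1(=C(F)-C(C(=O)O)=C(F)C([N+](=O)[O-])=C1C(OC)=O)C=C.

Molecular formula from the SMILES: C11H7F2NO6.
DoU = (2C + 2 + N − H − X)/2 = (2·11 + 2 + 1 − 7 − 2)/2 = 16/2 = 8.
(Structurally: 1 ring(s) + 7 π bond(s) = 8.)

8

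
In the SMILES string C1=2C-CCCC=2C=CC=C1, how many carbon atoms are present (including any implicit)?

10

The symbol for carbon appears 10 times in the SMILES.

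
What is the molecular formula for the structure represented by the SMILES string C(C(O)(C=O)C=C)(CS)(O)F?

C6H9FO3S

Heavy atoms from the SMILES: 6 C, 1 F, 3 O, 1 S.
Implicit hydrogens by atom environment:
  2 × C: 2 H each → 4
  2 × C: 1 H each → 2
  2 × C: no H
  2 × O: 1 H each → 2
  1 × F: no H
  1 × O: no H
  1 × S: 1 H
  Total hydrogens = 9.
Molecular formula: C6H9FO3S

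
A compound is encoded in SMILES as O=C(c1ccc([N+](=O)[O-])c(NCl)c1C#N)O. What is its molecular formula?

C8H4ClN3O4

Heavy atoms from the SMILES: 8 C, 1 Cl, 3 N, 4 O.
Implicit hydrogens by atom environment:
  4 × C (aromatic): no H
  2 × C (aromatic): 1 H each → 2
  2 × C: no H
  2 × O: no H
  1 × Cl: no H
  1 × N: 1 H
  1 × N: no H
  1 × N (charge +1): no H
  1 × O: 1 H
  1 × O (charge -1): no H
  Total hydrogens = 4.
Molecular formula: C8H4ClN3O4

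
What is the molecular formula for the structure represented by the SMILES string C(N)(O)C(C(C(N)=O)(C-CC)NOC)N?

C8H20N4O3

Heavy atoms from the SMILES: 8 C, 4 N, 3 O.
Implicit hydrogens by atom environment:
  3 × N: 2 H each → 6
  2 × C: 3 H each → 6
  2 × C: 2 H each → 4
  2 × C: 1 H each → 2
  2 × C: no H
  2 × O: no H
  1 × N: 1 H
  1 × O: 1 H
  Total hydrogens = 20.
Molecular formula: C8H20N4O3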